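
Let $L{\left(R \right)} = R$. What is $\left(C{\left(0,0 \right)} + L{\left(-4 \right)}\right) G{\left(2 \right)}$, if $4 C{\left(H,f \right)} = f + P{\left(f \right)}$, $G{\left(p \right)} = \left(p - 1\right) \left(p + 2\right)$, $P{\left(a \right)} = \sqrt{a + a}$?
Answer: $-16$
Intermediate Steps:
$P{\left(a \right)} = \sqrt{2} \sqrt{a}$ ($P{\left(a \right)} = \sqrt{2 a} = \sqrt{2} \sqrt{a}$)
$G{\left(p \right)} = \left(-1 + p\right) \left(2 + p\right)$
$C{\left(H,f \right)} = \frac{f}{4} + \frac{\sqrt{2} \sqrt{f}}{4}$ ($C{\left(H,f \right)} = \frac{f + \sqrt{2} \sqrt{f}}{4} = \frac{f}{4} + \frac{\sqrt{2} \sqrt{f}}{4}$)
$\left(C{\left(0,0 \right)} + L{\left(-4 \right)}\right) G{\left(2 \right)} = \left(\left(\frac{1}{4} \cdot 0 + \frac{\sqrt{2} \sqrt{0}}{4}\right) - 4\right) \left(-2 + 2 + 2^{2}\right) = \left(\left(0 + \frac{1}{4} \sqrt{2} \cdot 0\right) - 4\right) \left(-2 + 2 + 4\right) = \left(\left(0 + 0\right) - 4\right) 4 = \left(0 - 4\right) 4 = \left(-4\right) 4 = -16$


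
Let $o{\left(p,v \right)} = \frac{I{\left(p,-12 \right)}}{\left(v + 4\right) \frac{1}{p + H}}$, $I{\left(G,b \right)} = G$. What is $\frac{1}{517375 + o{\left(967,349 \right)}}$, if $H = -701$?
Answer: $\frac{353}{182890597} \approx 1.9301 \cdot 10^{-6}$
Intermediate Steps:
$o{\left(p,v \right)} = \frac{p \left(-701 + p\right)}{4 + v}$ ($o{\left(p,v \right)} = \frac{p}{\left(v + 4\right) \frac{1}{p - 701}} = \frac{p}{\left(4 + v\right) \frac{1}{-701 + p}} = \frac{p}{\frac{1}{-701 + p} \left(4 + v\right)} = p \frac{-701 + p}{4 + v} = \frac{p \left(-701 + p\right)}{4 + v}$)
$\frac{1}{517375 + o{\left(967,349 \right)}} = \frac{1}{517375 + \frac{967 \left(-701 + 967\right)}{4 + 349}} = \frac{1}{517375 + 967 \cdot \frac{1}{353} \cdot 266} = \frac{1}{517375 + \frac{257222}{353}} = \frac{1}{\frac{182890597}{353}} = \frac{353}{182890597}$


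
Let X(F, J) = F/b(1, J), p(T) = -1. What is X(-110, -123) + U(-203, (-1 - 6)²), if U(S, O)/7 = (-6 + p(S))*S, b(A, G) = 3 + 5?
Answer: 39733/4 ≈ 9933.3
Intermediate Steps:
b(A, G) = 8
U(S, O) = -49*S (U(S, O) = 7*((-6 - 1)*S) = 7*(-7*S) = -49*S)
X(F, J) = F/8
X(-110, -123) + U(-203, (-1 - 6)²) = (⅛)*(-110) - 49*(-203) = -55/4 + 9947 = 39733/4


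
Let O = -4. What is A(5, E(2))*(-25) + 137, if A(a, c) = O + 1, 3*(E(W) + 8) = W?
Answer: 212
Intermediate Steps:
E(W) = -8 + W/3
A(a, c) = -3 (A(a, c) = -4 + 1 = -3)
A(5, E(2))*(-25) + 137 = -3*(-25) + 137 = 75 + 137 = 212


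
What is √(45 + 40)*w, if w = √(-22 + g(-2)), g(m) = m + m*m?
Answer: 10*I*√17 ≈ 41.231*I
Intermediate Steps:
g(m) = m + m²
w = 2*I*√5 (w = √(-22 - 2*(1 - 2)) = √(-22 - 2*(-1)) = √(-22 + 2) = √(-20) = 2*I*√5 ≈ 4.4721*I)
√(45 + 40)*w = √(45 + 40)*(2*I*√5) = √85*(2*I*√5) = 10*I*√17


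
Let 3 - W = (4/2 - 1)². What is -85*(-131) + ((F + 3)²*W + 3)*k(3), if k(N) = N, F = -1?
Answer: 11168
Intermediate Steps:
W = 2 (W = 3 - (4/2 - 1)² = 3 - (4*(½) - 1)² = 3 - (2 - 1)² = 3 - 1*1² = 3 - 1*1 = 3 - 1 = 2)
-85*(-131) + ((F + 3)²*W + 3)*k(3) = -85*(-131) + ((-1 + 3)²*2 + 3)*3 = 11135 + (2²*2 + 3)*3 = 11135 + (4*2 + 3)*3 = 11135 + (8 + 3)*3 = 11135 + 11*3 = 11135 + 33 = 11168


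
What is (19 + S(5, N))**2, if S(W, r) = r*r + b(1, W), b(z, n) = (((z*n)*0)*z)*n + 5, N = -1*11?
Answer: 21025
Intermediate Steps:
N = -11
b(z, n) = 5 (b(z, n) = (((n*z)*0)*z)*n + 5 = (0*z)*n + 5 = 0*n + 5 = 0 + 5 = 5)
S(W, r) = 5 + r**2 (S(W, r) = r*r + 5 = r**2 + 5 = 5 + r**2)
(19 + S(5, N))**2 = (19 + (5 + (-11)**2))**2 = (19 + (5 + 121))**2 = (19 + 126)**2 = 145**2 = 21025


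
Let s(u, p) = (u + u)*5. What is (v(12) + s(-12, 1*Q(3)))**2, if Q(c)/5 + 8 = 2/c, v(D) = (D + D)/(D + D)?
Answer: 14161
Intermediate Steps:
v(D) = 1 (v(D) = (2*D)/((2*D)) = (2*D)*(1/(2*D)) = 1)
Q(c) = -40 + 10/c (Q(c) = -40 + 5*(2/c) = -40 + 10/c)
s(u, p) = 10*u (s(u, p) = (2*u)*5 = 10*u)
(v(12) + s(-12, 1*Q(3)))**2 = (1 + 10*(-12))**2 = (1 - 120)**2 = (-119)**2 = 14161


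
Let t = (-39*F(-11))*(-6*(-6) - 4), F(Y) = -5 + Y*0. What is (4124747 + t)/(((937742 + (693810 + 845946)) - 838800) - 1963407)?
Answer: -590141/46387 ≈ -12.722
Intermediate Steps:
F(Y) = -5 (F(Y) = -5 + 0 = -5)
t = 6240 (t = (-39*(-5))*(-6*(-6) - 4) = 195*(36 - 4) = 195*32 = 6240)
(4124747 + t)/(((937742 + (693810 + 845946)) - 838800) - 1963407) = (4124747 + 6240)/(((937742 + (693810 + 845946)) - 838800) - 1963407) = 4130987/(((937742 + 1539756) - 838800) - 1963407) = 4130987/((2477498 - 838800) - 1963407) = 4130987/(1638698 - 1963407) = 4130987/(-324709) = 4130987*(-1/324709) = -590141/46387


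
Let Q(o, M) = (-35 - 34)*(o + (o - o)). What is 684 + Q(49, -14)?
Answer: -2697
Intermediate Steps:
Q(o, M) = -69*o (Q(o, M) = -69*(o + 0) = -69*o)
684 + Q(49, -14) = 684 - 69*49 = 684 - 3381 = -2697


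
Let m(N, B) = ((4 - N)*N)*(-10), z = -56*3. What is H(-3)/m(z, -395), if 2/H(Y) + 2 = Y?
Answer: -1/722400 ≈ -1.3843e-6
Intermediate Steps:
z = -168
H(Y) = 2/(-2 + Y)
m(N, B) = -10*N*(4 - N) (m(N, B) = (N*(4 - N))*(-10) = -10*N*(4 - N))
H(-3)/m(z, -395) = (2/(-2 - 3))/((10*(-168)*(-4 - 168))) = (2/(-5))/((10*(-168)*(-172))) = (2*(-1/5))/288960 = -2/5*1/288960 = -1/722400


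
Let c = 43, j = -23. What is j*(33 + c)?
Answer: -1748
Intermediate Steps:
j*(33 + c) = -23*(33 + 43) = -23*76 = -1748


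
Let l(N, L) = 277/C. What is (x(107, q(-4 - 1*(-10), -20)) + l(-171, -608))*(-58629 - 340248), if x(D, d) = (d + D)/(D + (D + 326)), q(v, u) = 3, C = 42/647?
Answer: -107234624516/63 ≈ -1.7021e+9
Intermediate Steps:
C = 42/647 (C = 42*(1/647) = 42/647 ≈ 0.064915)
l(N, L) = 179219/42 (l(N, L) = 277/(42/647) = 277*(647/42) = 179219/42)
x(D, d) = (D + d)/(326 + 2*D) (x(D, d) = (D + d)/(D + (326 + D)) = (D + d)/(326 + 2*D))
(x(107, q(-4 - 1*(-10), -20)) + l(-171, -608))*(-58629 - 340248) = ((107 + 3)/(2*(163 + 107)) + 179219/42)*(-58629 - 340248) = ((½)*110/270 + 179219/42)*(-398877) = ((½)*(1/270)*110 + 179219/42)*(-398877) = (11/54 + 179219/42)*(-398877) = (806524/189)*(-398877) = -107234624516/63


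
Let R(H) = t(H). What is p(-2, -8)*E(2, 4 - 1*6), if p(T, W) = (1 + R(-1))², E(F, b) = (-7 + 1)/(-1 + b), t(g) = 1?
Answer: 8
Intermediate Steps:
R(H) = 1
E(F, b) = -6/(-1 + b)
p(T, W) = 4 (p(T, W) = (1 + 1)² = 2² = 4)
p(-2, -8)*E(2, 4 - 1*6) = 4*(-6/(-1 + (4 - 1*6))) = 4*(-6/(-1 + (4 - 6))) = 4*(-6/(-1 - 2)) = 4*(-6/(-3)) = 4*(-6*(-⅓)) = 4*2 = 8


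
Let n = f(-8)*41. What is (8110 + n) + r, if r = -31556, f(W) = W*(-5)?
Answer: -21806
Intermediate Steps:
f(W) = -5*W
n = 1640 (n = -5*(-8)*41 = 40*41 = 1640)
(8110 + n) + r = (8110 + 1640) - 31556 = 9750 - 31556 = -21806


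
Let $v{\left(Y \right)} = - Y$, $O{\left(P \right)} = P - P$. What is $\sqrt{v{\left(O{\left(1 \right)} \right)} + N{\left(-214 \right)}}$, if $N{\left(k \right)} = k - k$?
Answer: $0$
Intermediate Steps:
$O{\left(P \right)} = 0$
$N{\left(k \right)} = 0$
$\sqrt{v{\left(O{\left(1 \right)} \right)} + N{\left(-214 \right)}} = \sqrt{\left(-1\right) 0 + 0} = \sqrt{0 + 0} = \sqrt{0} = 0$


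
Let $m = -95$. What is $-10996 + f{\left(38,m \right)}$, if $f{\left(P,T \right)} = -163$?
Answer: $-11159$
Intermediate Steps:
$-10996 + f{\left(38,m \right)} = -10996 - 163 = -11159$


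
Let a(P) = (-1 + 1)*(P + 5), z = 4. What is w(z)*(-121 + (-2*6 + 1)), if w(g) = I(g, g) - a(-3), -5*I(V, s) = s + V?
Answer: 1056/5 ≈ 211.20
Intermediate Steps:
I(V, s) = -V/5 - s/5 (I(V, s) = -(s + V)/5 = -(V + s)/5 = -V/5 - s/5)
a(P) = 0 (a(P) = 0*(5 + P) = 0)
w(g) = -2*g/5 (w(g) = (-g/5 - g/5) - 1*0 = -2*g/5 + 0 = -2*g/5)
w(z)*(-121 + (-2*6 + 1)) = (-⅖*4)*(-121 + (-2*6 + 1)) = -8*(-121 + (-12 + 1))/5 = -8*(-121 - 11)/5 = -8/5*(-132) = 1056/5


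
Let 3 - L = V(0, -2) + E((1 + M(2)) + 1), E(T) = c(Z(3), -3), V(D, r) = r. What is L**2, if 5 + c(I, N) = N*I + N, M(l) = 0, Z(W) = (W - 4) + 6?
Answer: 784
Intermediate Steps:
Z(W) = 2 + W (Z(W) = (-4 + W) + 6 = 2 + W)
c(I, N) = -5 + N + I*N (c(I, N) = -5 + (N*I + N) = -5 + (I*N + N) = -5 + (N + I*N) = -5 + N + I*N)
E(T) = -23 (E(T) = -5 - 3 + (2 + 3)*(-3) = -5 - 3 + 5*(-3) = -5 - 3 - 15 = -23)
L = 28 (L = 3 - (-2 - 23) = 3 - 1*(-25) = 3 + 25 = 28)
L**2 = 28**2 = 784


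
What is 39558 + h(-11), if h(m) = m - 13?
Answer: 39534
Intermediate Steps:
h(m) = -13 + m
39558 + h(-11) = 39558 + (-13 - 11) = 39558 - 24 = 39534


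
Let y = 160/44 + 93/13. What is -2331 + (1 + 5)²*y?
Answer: -277785/143 ≈ -1942.6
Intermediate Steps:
y = 1543/143 (y = 160*(1/44) + 93*(1/13) = 40/11 + 93/13 = 1543/143 ≈ 10.790)
-2331 + (1 + 5)²*y = -2331 + (1 + 5)²*(1543/143) = -2331 + 6²*(1543/143) = -2331 + 36*(1543/143) = -2331 + 55548/143 = -277785/143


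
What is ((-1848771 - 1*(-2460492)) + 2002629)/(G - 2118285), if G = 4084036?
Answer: 2614350/1965751 ≈ 1.3300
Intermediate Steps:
((-1848771 - 1*(-2460492)) + 2002629)/(G - 2118285) = ((-1848771 - 1*(-2460492)) + 2002629)/(4084036 - 2118285) = ((-1848771 + 2460492) + 2002629)/1965751 = (611721 + 2002629)*(1/1965751) = 2614350*(1/1965751) = 2614350/1965751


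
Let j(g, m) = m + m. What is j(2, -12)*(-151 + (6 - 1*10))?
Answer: 3720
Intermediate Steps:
j(g, m) = 2*m
j(2, -12)*(-151 + (6 - 1*10)) = (2*(-12))*(-151 + (6 - 1*10)) = -24*(-151 + (6 - 10)) = -24*(-151 - 4) = -24*(-155) = 3720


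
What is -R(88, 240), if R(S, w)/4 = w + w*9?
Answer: -9600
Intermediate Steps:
R(S, w) = 40*w (R(S, w) = 4*(w + w*9) = 4*(w + 9*w) = 4*(10*w) = 40*w)
-R(88, 240) = -40*240 = -1*9600 = -9600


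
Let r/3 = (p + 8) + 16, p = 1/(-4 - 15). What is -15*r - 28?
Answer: -21007/19 ≈ -1105.6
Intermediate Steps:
p = -1/19 (p = 1/(-19) = -1/19 ≈ -0.052632)
r = 1365/19 (r = 3*((-1/19 + 8) + 16) = 3*(151/19 + 16) = 3*(455/19) = 1365/19 ≈ 71.842)
-15*r - 28 = -15*1365/19 - 28 = -20475/19 - 28 = -21007/19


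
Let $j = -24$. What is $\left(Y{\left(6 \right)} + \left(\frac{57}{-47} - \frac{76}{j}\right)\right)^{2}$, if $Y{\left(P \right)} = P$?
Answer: $\frac{5031049}{79524} \approx 63.265$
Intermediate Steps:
$\left(Y{\left(6 \right)} + \left(\frac{57}{-47} - \frac{76}{j}\right)\right)^{2} = \left(6 + \left(\frac{57}{-47} - \frac{76}{-24}\right)\right)^{2} = \left(6 + \left(57 \left(- \frac{1}{47}\right) - - \frac{19}{6}\right)\right)^{2} = \left(6 + \left(- \frac{57}{47} + \frac{19}{6}\right)\right)^{2} = \left(6 + \frac{551}{282}\right)^{2} = \left(\frac{2243}{282}\right)^{2} = \frac{5031049}{79524}$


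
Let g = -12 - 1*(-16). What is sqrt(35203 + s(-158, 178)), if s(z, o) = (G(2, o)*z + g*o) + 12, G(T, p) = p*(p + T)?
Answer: I*sqrt(5026393) ≈ 2242.0*I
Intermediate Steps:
G(T, p) = p*(T + p)
g = 4 (g = -12 + 16 = 4)
s(z, o) = 12 + 4*o + o*z*(2 + o) (s(z, o) = ((o*(2 + o))*z + 4*o) + 12 = (o*z*(2 + o) + 4*o) + 12 = (4*o + o*z*(2 + o)) + 12 = 12 + 4*o + o*z*(2 + o))
sqrt(35203 + s(-158, 178)) = sqrt(35203 + (12 + 4*178 + 178*(-158)*(2 + 178))) = sqrt(35203 + (12 + 712 + 178*(-158)*180)) = sqrt(35203 + (12 + 712 - 5062320)) = sqrt(35203 - 5061596) = sqrt(-5026393) = I*sqrt(5026393)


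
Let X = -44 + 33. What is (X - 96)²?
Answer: 11449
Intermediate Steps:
X = -11
(X - 96)² = (-11 - 96)² = (-107)² = 11449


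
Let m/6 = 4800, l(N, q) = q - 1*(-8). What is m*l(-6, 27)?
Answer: 1008000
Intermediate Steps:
l(N, q) = 8 + q (l(N, q) = q + 8 = 8 + q)
m = 28800 (m = 6*4800 = 28800)
m*l(-6, 27) = 28800*(8 + 27) = 28800*35 = 1008000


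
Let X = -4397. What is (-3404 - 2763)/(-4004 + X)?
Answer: 6167/8401 ≈ 0.73408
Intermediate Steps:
(-3404 - 2763)/(-4004 + X) = (-3404 - 2763)/(-4004 - 4397) = -6167/(-8401) = -6167*(-1/8401) = 6167/8401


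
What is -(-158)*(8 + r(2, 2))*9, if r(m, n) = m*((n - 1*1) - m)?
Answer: 8532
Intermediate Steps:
r(m, n) = m*(-1 + n - m) (r(m, n) = m*((n - 1) - m) = m*((-1 + n) - m) = m*(-1 + n - m))
-(-158)*(8 + r(2, 2))*9 = -(-158)*(8 + 2*(-1 + 2 - 1*2))*9 = -(-158)*(8 + 2*(-1 + 2 - 2))*9 = -(-158)*(8 + 2*(-1))*9 = -(-158)*(8 - 2)*9 = -(-158)*6*9 = -158*(-6)*9 = 948*9 = 8532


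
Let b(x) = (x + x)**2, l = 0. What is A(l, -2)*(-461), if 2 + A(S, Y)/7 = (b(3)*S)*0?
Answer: 6454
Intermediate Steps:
b(x) = 4*x**2 (b(x) = (2*x)**2 = 4*x**2)
A(S, Y) = -14 (A(S, Y) = -14 + 7*(((4*3**2)*S)*0) = -14 + 7*(((4*9)*S)*0) = -14 + 7*((36*S)*0) = -14 + 7*0 = -14 + 0 = -14)
A(l, -2)*(-461) = -14*(-461) = 6454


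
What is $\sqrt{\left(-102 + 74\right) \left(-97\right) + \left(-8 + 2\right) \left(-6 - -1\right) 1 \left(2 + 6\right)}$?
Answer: $2 \sqrt{739} \approx 54.369$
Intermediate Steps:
$\sqrt{\left(-102 + 74\right) \left(-97\right) + \left(-8 + 2\right) \left(-6 - -1\right) 1 \left(2 + 6\right)} = \sqrt{\left(-28\right) \left(-97\right) + - 6 \left(-6 + 1\right) 1 \cdot 8} = \sqrt{2716 + \left(-6\right) \left(-5\right) 8} = \sqrt{2716 + 30 \cdot 8} = \sqrt{2716 + 240} = \sqrt{2956} = 2 \sqrt{739}$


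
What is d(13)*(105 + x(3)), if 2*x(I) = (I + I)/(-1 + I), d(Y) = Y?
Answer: 2769/2 ≈ 1384.5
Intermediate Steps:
x(I) = I/(-1 + I) (x(I) = ((I + I)/(-1 + I))/2 = ((2*I)/(-1 + I))/2 = (2*I/(-1 + I))/2 = I/(-1 + I))
d(13)*(105 + x(3)) = 13*(105 + 3/(-1 + 3)) = 13*(105 + 3/2) = 13*(213/2) = 2769/2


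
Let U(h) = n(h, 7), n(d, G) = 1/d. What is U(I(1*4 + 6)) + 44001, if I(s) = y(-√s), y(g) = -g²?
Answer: 440009/10 ≈ 44001.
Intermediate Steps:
I(s) = -s (I(s) = -(-√s)² = -s)
U(h) = 1/h
U(I(1*4 + 6)) + 44001 = 1/(-(1*4 + 6)) + 44001 = 1/(-(4 + 6)) + 44001 = 1/(-1*10) + 44001 = 1/(-10) + 44001 = -⅒ + 44001 = 440009/10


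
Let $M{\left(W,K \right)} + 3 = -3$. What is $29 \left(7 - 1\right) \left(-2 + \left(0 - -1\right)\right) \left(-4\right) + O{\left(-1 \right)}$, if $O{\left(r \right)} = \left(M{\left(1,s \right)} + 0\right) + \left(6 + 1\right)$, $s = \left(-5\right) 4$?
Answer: $697$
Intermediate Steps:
$s = -20$
$M{\left(W,K \right)} = -6$ ($M{\left(W,K \right)} = -3 - 3 = -6$)
$O{\left(r \right)} = 1$ ($O{\left(r \right)} = \left(-6 + 0\right) + \left(6 + 1\right) = -6 + 7 = 1$)
$29 \left(7 - 1\right) \left(-2 + \left(0 - -1\right)\right) \left(-4\right) + O{\left(-1 \right)} = 29 \left(7 - 1\right) \left(-2 + \left(0 - -1\right)\right) \left(-4\right) + 1 = 29 \cdot 6 \left(-2 + \left(0 + 1\right)\right) \left(-4\right) + 1 = 29 \cdot 6 \left(-2 + 1\right) \left(-4\right) + 1 = 29 \cdot 6 \left(\left(-1\right) \left(-4\right)\right) + 1 = 29 \cdot 6 \cdot 4 + 1 = 29 \cdot 24 + 1 = 696 + 1 = 697$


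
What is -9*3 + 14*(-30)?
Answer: -447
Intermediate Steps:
-9*3 + 14*(-30) = -27 - 420 = -447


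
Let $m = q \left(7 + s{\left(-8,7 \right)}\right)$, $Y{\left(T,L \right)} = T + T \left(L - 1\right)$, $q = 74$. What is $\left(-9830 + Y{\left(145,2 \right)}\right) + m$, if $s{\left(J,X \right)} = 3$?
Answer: $-8800$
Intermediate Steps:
$Y{\left(T,L \right)} = T + T \left(-1 + L\right)$
$m = 740$ ($m = 74 \left(7 + 3\right) = 74 \cdot 10 = 740$)
$\left(-9830 + Y{\left(145,2 \right)}\right) + m = \left(-9830 + 2 \cdot 145\right) + 740 = \left(-9830 + 290\right) + 740 = -9540 + 740 = -8800$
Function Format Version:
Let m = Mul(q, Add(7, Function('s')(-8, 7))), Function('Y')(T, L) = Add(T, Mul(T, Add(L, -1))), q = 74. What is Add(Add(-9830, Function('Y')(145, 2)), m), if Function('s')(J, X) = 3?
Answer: -8800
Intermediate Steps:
Function('Y')(T, L) = Add(T, Mul(T, Add(-1, L)))
m = 740 (m = Mul(74, Add(7, 3)) = Mul(74, 10) = 740)
Add(Add(-9830, Function('Y')(145, 2)), m) = Add(Add(-9830, Mul(2, 145)), 740) = Add(Add(-9830, 290), 740) = Add(-9540, 740) = -8800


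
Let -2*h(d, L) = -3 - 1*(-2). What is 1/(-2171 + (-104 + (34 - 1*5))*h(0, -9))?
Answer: -2/4417 ≈ -0.00045280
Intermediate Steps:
h(d, L) = 1/2 (h(d, L) = -(-3 - 1*(-2))/2 = -(-3 + 2)/2 = -1/2*(-1) = 1/2)
1/(-2171 + (-104 + (34 - 1*5))*h(0, -9)) = 1/(-2171 + (-104 + (34 - 1*5))*(1/2)) = 1/(-2171 + (-104 + (34 - 5))*(1/2)) = 1/(-2171 + (-104 + 29)*(1/2)) = 1/(-2171 - 75*1/2) = 1/(-2171 - 75/2) = 1/(-4417/2) = -2/4417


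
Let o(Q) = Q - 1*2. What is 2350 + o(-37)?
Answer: 2311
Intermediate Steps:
o(Q) = -2 + Q (o(Q) = Q - 2 = -2 + Q)
2350 + o(-37) = 2350 + (-2 - 37) = 2350 - 39 = 2311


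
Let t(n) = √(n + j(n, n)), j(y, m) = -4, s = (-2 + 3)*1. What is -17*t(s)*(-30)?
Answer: 510*I*√3 ≈ 883.35*I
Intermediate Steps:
s = 1 (s = 1*1 = 1)
t(n) = √(-4 + n) (t(n) = √(n - 4) = √(-4 + n))
-17*t(s)*(-30) = -17*√(-4 + 1)*(-30) = -17*I*√3*(-30) = 510*I*√3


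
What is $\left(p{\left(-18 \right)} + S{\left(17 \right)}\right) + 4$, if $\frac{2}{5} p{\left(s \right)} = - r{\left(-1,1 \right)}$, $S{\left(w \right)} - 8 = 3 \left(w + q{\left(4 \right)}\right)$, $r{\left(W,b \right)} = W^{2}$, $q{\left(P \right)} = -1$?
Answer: $\frac{115}{2} \approx 57.5$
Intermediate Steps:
$S{\left(w \right)} = 5 + 3 w$ ($S{\left(w \right)} = 8 + 3 \left(w - 1\right) = 8 + 3 \left(-1 + w\right) = 8 + \left(-3 + 3 w\right) = 5 + 3 w$)
$p{\left(s \right)} = - \frac{5}{2}$ ($p{\left(s \right)} = \frac{5 \left(- \left(-1\right)^{2}\right)}{2} = \frac{5 \left(\left(-1\right) 1\right)}{2} = \frac{5}{2} \left(-1\right) = - \frac{5}{2}$)
$\left(p{\left(-18 \right)} + S{\left(17 \right)}\right) + 4 = \left(- \frac{5}{2} + \left(5 + 3 \cdot 17\right)\right) + 4 = \left(- \frac{5}{2} + \left(5 + 51\right)\right) + 4 = \left(- \frac{5}{2} + 56\right) + 4 = \frac{107}{2} + 4 = \frac{115}{2}$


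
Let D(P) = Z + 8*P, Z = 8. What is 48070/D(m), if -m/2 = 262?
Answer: -24035/2092 ≈ -11.489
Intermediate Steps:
m = -524 (m = -2*262 = -524)
D(P) = 8 + 8*P
48070/D(m) = 48070/(8 + 8*(-524)) = 48070/(8 - 4192) = 48070/(-4184) = 48070*(-1/4184) = -24035/2092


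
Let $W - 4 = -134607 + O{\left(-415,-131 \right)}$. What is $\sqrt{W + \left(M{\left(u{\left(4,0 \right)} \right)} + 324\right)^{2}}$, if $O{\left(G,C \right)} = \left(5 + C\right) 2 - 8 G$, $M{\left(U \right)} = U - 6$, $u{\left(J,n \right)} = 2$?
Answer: $i \sqrt{29135} \approx 170.69 i$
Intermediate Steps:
$M{\left(U \right)} = -6 + U$ ($M{\left(U \right)} = U - 6 = -6 + U$)
$O{\left(G,C \right)} = 10 - 8 G + 2 C$ ($O{\left(G,C \right)} = \left(10 + 2 C\right) - 8 G = 10 - 8 G + 2 C$)
$W = -131535$ ($W = 4 + \left(-134607 + \left(10 - -3320 + 2 \left(-131\right)\right)\right) = 4 + \left(-134607 + \left(10 + 3320 - 262\right)\right) = 4 + \left(-134607 + 3068\right) = 4 - 131539 = -131535$)
$\sqrt{W + \left(M{\left(u{\left(4,0 \right)} \right)} + 324\right)^{2}} = \sqrt{-131535 + \left(\left(-6 + 2\right) + 324\right)^{2}} = \sqrt{-131535 + \left(-4 + 324\right)^{2}} = \sqrt{-131535 + 320^{2}} = \sqrt{-131535 + 102400} = \sqrt{-29135} = i \sqrt{29135}$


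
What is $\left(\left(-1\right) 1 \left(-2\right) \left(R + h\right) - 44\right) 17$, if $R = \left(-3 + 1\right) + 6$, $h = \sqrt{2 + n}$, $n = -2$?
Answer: $-612$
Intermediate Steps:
$h = 0$ ($h = \sqrt{2 - 2} = \sqrt{0} = 0$)
$R = 4$ ($R = -2 + 6 = 4$)
$\left(\left(-1\right) 1 \left(-2\right) \left(R + h\right) - 44\right) 17 = \left(\left(-1\right) 1 \left(-2\right) \left(4 + 0\right) - 44\right) 17 = \left(\left(-1\right) \left(-2\right) 4 - 44\right) 17 = \left(2 \cdot 4 - 44\right) 17 = \left(8 - 44\right) 17 = \left(-36\right) 17 = -612$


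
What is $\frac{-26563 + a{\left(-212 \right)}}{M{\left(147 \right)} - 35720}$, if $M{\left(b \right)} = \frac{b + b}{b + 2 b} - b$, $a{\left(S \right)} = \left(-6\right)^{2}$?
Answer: $\frac{79581}{107599} \approx 0.73961$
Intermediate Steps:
$a{\left(S \right)} = 36$
$M{\left(b \right)} = \frac{2}{3} - b$ ($M{\left(b \right)} = \frac{2 b}{3 b} - b = 2 b \frac{1}{3 b} - b = \frac{2}{3} - b$)
$\frac{-26563 + a{\left(-212 \right)}}{M{\left(147 \right)} - 35720} = \frac{-26563 + 36}{\left(\frac{2}{3} - 147\right) - 35720} = - \frac{26527}{\left(\frac{2}{3} - 147\right) - 35720} = - \frac{26527}{- \frac{439}{3} - 35720} = - \frac{26527}{- \frac{107599}{3}} = \left(-26527\right) \left(- \frac{3}{107599}\right) = \frac{79581}{107599}$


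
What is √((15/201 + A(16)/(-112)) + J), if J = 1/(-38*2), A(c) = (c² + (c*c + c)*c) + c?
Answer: I*√13093796667/17822 ≈ 6.4206*I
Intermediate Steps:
A(c) = c + c² + c*(c + c²) (A(c) = (c² + (c² + c)*c) + c = (c² + (c + c²)*c) + c = (c² + c*(c + c²)) + c = c + c² + c*(c + c²))
J = -1/76 (J = 1/(-76) = -1/76 ≈ -0.013158)
√((15/201 + A(16)/(-112)) + J) = √((15/201 + (16*(1 + 16² + 2*16))/(-112)) - 1/76) = √((15*(1/201) + (16*(1 + 256 + 32))*(-1/112)) - 1/76) = √((5/67 + (16*289)*(-1/112)) - 1/76) = √((5/67 + 4624*(-1/112)) - 1/76) = √((5/67 - 289/7) - 1/76) = √(-19328/469 - 1/76) = √(-1469397/35644) = I*√13093796667/17822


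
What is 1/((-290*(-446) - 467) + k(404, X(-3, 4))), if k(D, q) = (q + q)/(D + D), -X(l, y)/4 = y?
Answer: 101/13016169 ≈ 7.7596e-6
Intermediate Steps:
X(l, y) = -4*y
k(D, q) = q/D (k(D, q) = (2*q)/((2*D)) = (2*q)*(1/(2*D)) = q/D)
1/((-290*(-446) - 467) + k(404, X(-3, 4))) = 1/((-290*(-446) - 467) - 4*4/404) = 1/((129340 - 467) - 16*1/404) = 1/(128873 - 4/101) = 1/(13016169/101) = 101/13016169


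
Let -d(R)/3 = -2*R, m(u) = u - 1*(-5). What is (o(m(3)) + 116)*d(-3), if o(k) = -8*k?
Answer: -936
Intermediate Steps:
m(u) = 5 + u (m(u) = u + 5 = 5 + u)
d(R) = 6*R (d(R) = -(-6)*R = 6*R)
(o(m(3)) + 116)*d(-3) = (-8*(5 + 3) + 116)*(6*(-3)) = (-8*8 + 116)*(-18) = (-64 + 116)*(-18) = 52*(-18) = -936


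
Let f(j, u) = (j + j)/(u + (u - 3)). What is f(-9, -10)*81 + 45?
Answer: 2493/23 ≈ 108.39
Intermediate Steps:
f(j, u) = 2*j/(-3 + 2*u) (f(j, u) = (2*j)/(u + (-3 + u)) = (2*j)/(-3 + 2*u) = 2*j/(-3 + 2*u))
f(-9, -10)*81 + 45 = (2*(-9)/(-3 + 2*(-10)))*81 + 45 = (2*(-9)/(-3 - 20))*81 + 45 = (2*(-9)/(-23))*81 + 45 = (2*(-9)*(-1/23))*81 + 45 = (18/23)*81 + 45 = 1458/23 + 45 = 2493/23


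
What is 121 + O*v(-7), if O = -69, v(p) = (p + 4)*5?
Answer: 1156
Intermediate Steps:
v(p) = 20 + 5*p (v(p) = (4 + p)*5 = 20 + 5*p)
121 + O*v(-7) = 121 - 69*(20 + 5*(-7)) = 121 - 69*(20 - 35) = 121 - 69*(-15) = 121 + 1035 = 1156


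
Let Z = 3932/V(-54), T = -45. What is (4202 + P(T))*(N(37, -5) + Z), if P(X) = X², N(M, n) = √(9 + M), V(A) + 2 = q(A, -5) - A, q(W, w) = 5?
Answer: 24484564/57 + 6227*√46 ≈ 4.7179e+5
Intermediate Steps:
V(A) = 3 - A (V(A) = -2 + (5 - A) = 3 - A)
Z = 3932/57 (Z = 3932/(3 - 1*(-54)) = 3932/(3 + 54) = 3932/57 ≈ 68.982)
(4202 + P(T))*(N(37, -5) + Z) = (4202 + (-45)²)*(√(9 + 37) + 3932/57) = (4202 + 2025)*(√46 + 3932/57) = 6227*(3932/57 + √46) = 24484564/57 + 6227*√46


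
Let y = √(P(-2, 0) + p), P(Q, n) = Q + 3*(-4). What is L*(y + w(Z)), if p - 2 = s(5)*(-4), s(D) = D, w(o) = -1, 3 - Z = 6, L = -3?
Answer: 3 - 12*I*√2 ≈ 3.0 - 16.971*I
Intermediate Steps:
P(Q, n) = -12 + Q (P(Q, n) = Q - 12 = -12 + Q)
Z = -3 (Z = 3 - 1*6 = 3 - 6 = -3)
p = -18 (p = 2 + 5*(-4) = 2 - 20 = -18)
y = 4*I*√2 (y = √((-12 - 2) - 18) = √(-14 - 18) = √(-32) = 4*I*√2 ≈ 5.6569*I)
L*(y + w(Z)) = -3*(4*I*√2 - 1) = -3*(-1 + 4*I*√2) = 3 - 12*I*√2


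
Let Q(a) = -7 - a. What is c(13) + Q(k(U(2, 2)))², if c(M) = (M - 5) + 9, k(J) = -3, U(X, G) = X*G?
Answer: 33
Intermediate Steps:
U(X, G) = G*X
c(M) = 4 + M (c(M) = (-5 + M) + 9 = 4 + M)
c(13) + Q(k(U(2, 2)))² = (4 + 13) + (-7 - 1*(-3))² = 17 + (-7 + 3)² = 17 + (-4)² = 17 + 16 = 33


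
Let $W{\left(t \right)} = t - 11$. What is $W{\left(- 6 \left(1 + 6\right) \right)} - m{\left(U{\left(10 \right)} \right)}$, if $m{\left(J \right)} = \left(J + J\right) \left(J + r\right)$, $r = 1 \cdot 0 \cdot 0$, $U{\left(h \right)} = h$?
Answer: $-253$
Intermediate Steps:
$r = 0$ ($r = 0 \cdot 0 = 0$)
$W{\left(t \right)} = -11 + t$ ($W{\left(t \right)} = t - 11 = -11 + t$)
$m{\left(J \right)} = 2 J^{2}$ ($m{\left(J \right)} = \left(J + J\right) \left(J + 0\right) = 2 J J = 2 J^{2}$)
$W{\left(- 6 \left(1 + 6\right) \right)} - m{\left(U{\left(10 \right)} \right)} = \left(-11 - 6 \left(1 + 6\right)\right) - 2 \cdot 10^{2} = \left(-11 - 42\right) - 2 \cdot 100 = \left(-11 - 42\right) - 200 = -53 - 200 = -253$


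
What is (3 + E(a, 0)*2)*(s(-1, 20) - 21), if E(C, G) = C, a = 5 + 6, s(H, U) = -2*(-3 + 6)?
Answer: -675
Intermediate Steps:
s(H, U) = -6 (s(H, U) = -2*3 = -6)
a = 11
(3 + E(a, 0)*2)*(s(-1, 20) - 21) = (3 + 11*2)*(-6 - 21) = (3 + 22)*(-27) = 25*(-27) = -675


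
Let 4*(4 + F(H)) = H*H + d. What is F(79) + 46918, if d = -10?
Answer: 193887/4 ≈ 48472.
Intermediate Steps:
F(H) = -13/2 + H²/4 (F(H) = -4 + (H*H - 10)/4 = -4 + (H² - 10)/4 = -4 + (-10 + H²)/4 = -4 + (-5/2 + H²/4) = -13/2 + H²/4)
F(79) + 46918 = (-13/2 + (¼)*79²) + 46918 = (-13/2 + (¼)*6241) + 46918 = (-13/2 + 6241/4) + 46918 = 6215/4 + 46918 = 193887/4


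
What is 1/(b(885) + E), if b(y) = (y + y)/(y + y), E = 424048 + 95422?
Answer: 1/519471 ≈ 1.9250e-6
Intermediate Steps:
E = 519470
b(y) = 1 (b(y) = (2*y)/((2*y)) = (2*y)*(1/(2*y)) = 1)
1/(b(885) + E) = 1/(1 + 519470) = 1/519471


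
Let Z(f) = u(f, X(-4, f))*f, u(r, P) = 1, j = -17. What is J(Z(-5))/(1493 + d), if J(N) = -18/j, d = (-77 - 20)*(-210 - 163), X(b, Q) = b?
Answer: 1/35581 ≈ 2.8105e-5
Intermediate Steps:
d = 36181 (d = -97*(-373) = 36181)
Z(f) = f (Z(f) = 1*f = f)
J(N) = 18/17 (J(N) = -18/(-17) = -18*(-1/17) = 18/17)
J(Z(-5))/(1493 + d) = (18/17)/(1493 + 36181) = (18/17)/37674 = (1/37674)*(18/17) = 1/35581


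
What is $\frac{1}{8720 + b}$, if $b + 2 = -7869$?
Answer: $\frac{1}{849} \approx 0.0011779$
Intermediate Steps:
$b = -7871$ ($b = -2 - 7869 = -7871$)
$\frac{1}{8720 + b} = \frac{1}{8720 - 7871} = \frac{1}{849}$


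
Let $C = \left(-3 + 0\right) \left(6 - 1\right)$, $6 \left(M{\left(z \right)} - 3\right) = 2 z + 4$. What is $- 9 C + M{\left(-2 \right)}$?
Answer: $138$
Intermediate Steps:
$M{\left(z \right)} = \frac{11}{3} + \frac{z}{3}$ ($M{\left(z \right)} = 3 + \frac{2 z + 4}{6} = 3 + \frac{4 + 2 z}{6} = 3 + \left(\frac{2}{3} + \frac{z}{3}\right) = \frac{11}{3} + \frac{z}{3}$)
$C = -15$ ($C = \left(-3\right) 5 = -15$)
$- 9 C + M{\left(-2 \right)} = \left(-9\right) \left(-15\right) + \left(\frac{11}{3} + \frac{1}{3} \left(-2\right)\right) = 135 + \left(\frac{11}{3} - \frac{2}{3}\right) = 135 + 3 = 138$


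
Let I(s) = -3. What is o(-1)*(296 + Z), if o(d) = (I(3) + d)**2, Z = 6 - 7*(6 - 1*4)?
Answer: 4608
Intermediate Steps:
Z = -8 (Z = 6 - 7*(6 - 4) = 6 - 7*2 = 6 - 14 = -8)
o(d) = (-3 + d)**2
o(-1)*(296 + Z) = (-3 - 1)**2*(296 - 8) = (-4)**2*288 = 16*288 = 4608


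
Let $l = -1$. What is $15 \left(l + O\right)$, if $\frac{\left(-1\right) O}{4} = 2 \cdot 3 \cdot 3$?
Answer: $-1095$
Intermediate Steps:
$O = -72$ ($O = - 4 \cdot 2 \cdot 3 \cdot 3 = - 4 \cdot 6 \cdot 3 = \left(-4\right) 18 = -72$)
$15 \left(l + O\right) = 15 \left(-1 - 72\right) = 15 \left(-73\right) = -1095$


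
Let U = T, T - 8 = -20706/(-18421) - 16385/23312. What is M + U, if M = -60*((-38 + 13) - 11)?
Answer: 931185873323/429430352 ≈ 2168.4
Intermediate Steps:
T = 3616313003/429430352 (T = 8 + (-20706/(-18421) - 16385/23312) = 8 + (-20706*(-1/18421) - 16385*1/23312) = 8 + (20706/18421 - 16385/23312) = 8 + 180870187/429430352 = 3616313003/429430352 ≈ 8.4212)
U = 3616313003/429430352 ≈ 8.4212
M = 2160 (M = -60*(-25 - 11) = -60*(-36) = 2160)
M + U = 2160 + 3616313003/429430352 = 931185873323/429430352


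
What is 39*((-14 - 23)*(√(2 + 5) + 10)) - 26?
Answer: -14456 - 1443*√7 ≈ -18274.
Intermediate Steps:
39*((-14 - 23)*(√(2 + 5) + 10)) - 26 = 39*(-37*(√7 + 10)) - 26 = 39*(-37*(10 + √7)) - 26 = 39*(-370 - 37*√7) - 26 = (-14430 - 1443*√7) - 26 = -14456 - 1443*√7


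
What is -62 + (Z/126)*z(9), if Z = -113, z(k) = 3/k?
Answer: -23549/378 ≈ -62.299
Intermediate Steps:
-62 + (Z/126)*z(9) = -62 + (-113/126)*(3/9) = -62 + (-113*1/126)*(3*(⅑)) = -62 - 113/126*⅓ = -62 - 113/378 = -23549/378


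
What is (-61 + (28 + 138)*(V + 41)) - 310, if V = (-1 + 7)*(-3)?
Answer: 3447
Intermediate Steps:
V = -18 (V = 6*(-3) = -18)
(-61 + (28 + 138)*(V + 41)) - 310 = (-61 + (28 + 138)*(-18 + 41)) - 310 = (-61 + 166*23) - 310 = (-61 + 3818) - 310 = 3757 - 310 = 3447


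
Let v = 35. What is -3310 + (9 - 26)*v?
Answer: -3905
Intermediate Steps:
-3310 + (9 - 26)*v = -3310 + (9 - 26)*35 = -3310 - 17*35 = -3310 - 595 = -3905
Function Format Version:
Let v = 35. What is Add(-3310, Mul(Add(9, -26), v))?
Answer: -3905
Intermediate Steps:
Add(-3310, Mul(Add(9, -26), v)) = Add(-3310, Mul(Add(9, -26), 35)) = Add(-3310, Mul(-17, 35)) = Add(-3310, -595) = -3905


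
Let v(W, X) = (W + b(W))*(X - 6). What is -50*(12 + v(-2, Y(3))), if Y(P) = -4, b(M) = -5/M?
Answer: -350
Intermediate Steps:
v(W, X) = (-6 + X)*(W - 5/W) (v(W, X) = (W - 5/W)*(X - 6) = (W - 5/W)*(-6 + X) = (-6 + X)*(W - 5/W))
-50*(12 + v(-2, Y(3))) = -50*(12 + (30 - 5*(-4) + (-2)²*(-6 - 4))/(-2)) = -50*(12 - (30 + 20 + 4*(-10))/2) = -50*(12 - (30 + 20 - 40)/2) = -50*(12 - ½*10) = -50*(12 - 5) = -50*7 = -350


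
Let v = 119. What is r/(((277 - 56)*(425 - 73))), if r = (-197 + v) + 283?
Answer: 205/77792 ≈ 0.0026352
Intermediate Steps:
r = 205 (r = (-197 + 119) + 283 = -78 + 283 = 205)
r/(((277 - 56)*(425 - 73))) = 205/(((277 - 56)*(425 - 73))) = 205/((221*352)) = 205/77792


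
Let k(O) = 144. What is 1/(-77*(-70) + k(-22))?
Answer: 1/5534 ≈ 0.00018070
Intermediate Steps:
1/(-77*(-70) + k(-22)) = 1/(-77*(-70) + 144) = 1/(5390 + 144) = 1/5534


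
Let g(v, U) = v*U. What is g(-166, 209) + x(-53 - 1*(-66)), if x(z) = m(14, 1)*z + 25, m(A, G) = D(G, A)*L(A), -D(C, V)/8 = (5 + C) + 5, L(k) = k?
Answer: -50685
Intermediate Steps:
D(C, V) = -80 - 8*C (D(C, V) = -8*((5 + C) + 5) = -8*(10 + C) = -80 - 8*C)
g(v, U) = U*v
m(A, G) = A*(-80 - 8*G) (m(A, G) = (-80 - 8*G)*A = A*(-80 - 8*G))
x(z) = 25 - 1232*z (x(z) = (-8*14*(10 + 1))*z + 25 = (-8*14*11)*z + 25 = -1232*z + 25 = 25 - 1232*z)
g(-166, 209) + x(-53 - 1*(-66)) = 209*(-166) + (25 - 1232*(-53 - 1*(-66))) = -34694 + (25 - 1232*(-53 + 66)) = -34694 + (25 - 1232*13) = -34694 + (25 - 16016) = -34694 - 15991 = -50685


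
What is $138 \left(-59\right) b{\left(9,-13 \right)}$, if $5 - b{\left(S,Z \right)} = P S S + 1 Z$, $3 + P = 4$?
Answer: $512946$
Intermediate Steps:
$P = 1$ ($P = -3 + 4 = 1$)
$b{\left(S,Z \right)} = 5 - Z - S^{2}$ ($b{\left(S,Z \right)} = 5 - \left(1 S S + 1 Z\right) = 5 - \left(S S + Z\right) = 5 - \left(S^{2} + Z\right) = 5 - \left(Z + S^{2}\right) = 5 - Z - S^{2}$)
$138 \left(-59\right) b{\left(9,-13 \right)} = 138 \left(-59\right) \left(5 - -13 - 9^{2}\right) = - 8142 \left(5 + 13 - 81\right) = \left(-8142\right) \left(-63\right) = 512946$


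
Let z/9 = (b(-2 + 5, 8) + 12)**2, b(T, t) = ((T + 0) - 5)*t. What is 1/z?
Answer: 1/144 ≈ 0.0069444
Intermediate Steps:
b(T, t) = t*(-5 + T) (b(T, t) = (T - 5)*t = (-5 + T)*t = t*(-5 + T))
z = 144 (z = 9*(8*(-5 + (-2 + 5)) + 12)**2 = 9*(8*(-5 + 3) + 12)**2 = 9*(8*(-2) + 12)**2 = 9*(-16 + 12)**2 = 9*(-4)**2 = 9*16 = 144)
1/z = 1/144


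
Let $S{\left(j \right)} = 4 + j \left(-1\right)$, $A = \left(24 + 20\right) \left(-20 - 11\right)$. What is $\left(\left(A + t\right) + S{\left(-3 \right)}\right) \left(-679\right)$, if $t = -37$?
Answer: $946526$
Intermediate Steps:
$A = -1364$ ($A = 44 \left(-31\right) = -1364$)
$S{\left(j \right)} = 4 - j$
$\left(\left(A + t\right) + S{\left(-3 \right)}\right) \left(-679\right) = \left(\left(-1364 - 37\right) + \left(4 - -3\right)\right) \left(-679\right) = \left(-1401 + \left(4 + 3\right)\right) \left(-679\right) = \left(-1401 + 7\right) \left(-679\right) = \left(-1394\right) \left(-679\right) = 946526$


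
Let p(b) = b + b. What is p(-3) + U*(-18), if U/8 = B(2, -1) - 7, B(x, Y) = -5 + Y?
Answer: 1866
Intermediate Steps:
U = -104 (U = 8*((-5 - 1) - 7) = 8*(-6 - 7) = 8*(-13) = -104)
p(b) = 2*b
p(-3) + U*(-18) = 2*(-3) - 104*(-18) = -6 + 1872 = 1866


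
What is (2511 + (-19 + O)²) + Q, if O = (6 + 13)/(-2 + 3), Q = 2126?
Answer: 4637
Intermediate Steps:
O = 19 (O = 19/1 = 19*1 = 19)
(2511 + (-19 + O)²) + Q = (2511 + (-19 + 19)²) + 2126 = (2511 + 0²) + 2126 = (2511 + 0) + 2126 = 2511 + 2126 = 4637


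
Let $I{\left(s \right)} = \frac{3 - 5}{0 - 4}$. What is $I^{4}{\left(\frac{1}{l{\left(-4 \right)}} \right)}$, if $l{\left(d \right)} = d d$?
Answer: $\frac{1}{16} \approx 0.0625$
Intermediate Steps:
$l{\left(d \right)} = d^{2}$
$I{\left(s \right)} = \frac{1}{2}$ ($I{\left(s \right)} = - \frac{2}{-4} = \left(-2\right) \left(- \frac{1}{4}\right) = \frac{1}{2}$)
$I^{4}{\left(\frac{1}{l{\left(-4 \right)}} \right)} = \left(\frac{1}{2}\right)^{4} = \frac{1}{16}$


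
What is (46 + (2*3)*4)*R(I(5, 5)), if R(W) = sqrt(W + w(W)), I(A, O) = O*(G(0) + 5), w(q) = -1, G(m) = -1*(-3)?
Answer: 70*sqrt(39) ≈ 437.15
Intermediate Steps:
G(m) = 3
I(A, O) = 8*O (I(A, O) = O*(3 + 5) = O*8 = 8*O)
R(W) = sqrt(-1 + W) (R(W) = sqrt(W - 1) = sqrt(-1 + W))
(46 + (2*3)*4)*R(I(5, 5)) = (46 + (2*3)*4)*sqrt(-1 + 8*5) = (46 + 6*4)*sqrt(-1 + 40) = (46 + 24)*sqrt(39) = 70*sqrt(39)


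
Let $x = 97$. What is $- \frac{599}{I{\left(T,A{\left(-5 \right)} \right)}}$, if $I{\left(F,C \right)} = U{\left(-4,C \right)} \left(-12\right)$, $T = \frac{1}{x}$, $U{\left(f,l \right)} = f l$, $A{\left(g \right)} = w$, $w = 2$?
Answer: $- \frac{599}{96} \approx -6.2396$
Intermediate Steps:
$A{\left(g \right)} = 2$
$T = \frac{1}{97} \approx 0.010309$
$I{\left(F,C \right)} = 48 C$ ($I{\left(F,C \right)} = - 4 C \left(-12\right) = 48 C$)
$- \frac{599}{I{\left(T,A{\left(-5 \right)} \right)}} = - \frac{599}{48 \cdot 2} = - \frac{599}{96}$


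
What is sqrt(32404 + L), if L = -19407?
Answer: sqrt(12997) ≈ 114.00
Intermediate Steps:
sqrt(32404 + L) = sqrt(32404 - 19407) = sqrt(12997)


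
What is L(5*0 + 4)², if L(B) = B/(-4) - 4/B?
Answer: 4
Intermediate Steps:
L(B) = -4/B - B/4 (L(B) = B*(-¼) - 4/B = -B/4 - 4/B = -4/B - B/4)
L(5*0 + 4)² = (-4/(5*0 + 4) - (5*0 + 4)/4)² = (-4/(0 + 4) - (0 + 4)/4)² = (-4/4 - ¼*4)² = (-4*¼ - 1)² = (-1 - 1)² = (-2)² = 4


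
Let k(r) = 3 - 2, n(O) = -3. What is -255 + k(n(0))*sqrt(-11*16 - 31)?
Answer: -255 + 3*I*sqrt(23) ≈ -255.0 + 14.387*I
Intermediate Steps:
k(r) = 1
-255 + k(n(0))*sqrt(-11*16 - 31) = -255 + 1*sqrt(-11*16 - 31) = -255 + 1*sqrt(-176 - 31) = -255 + 1*sqrt(-207) = -255 + 1*(3*I*sqrt(23)) = -255 + 3*I*sqrt(23)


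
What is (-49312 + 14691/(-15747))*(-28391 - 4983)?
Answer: 8638645805790/5249 ≈ 1.6458e+9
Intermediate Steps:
(-49312 + 14691/(-15747))*(-28391 - 4983) = (-49312 + 14691*(-1/15747))*(-33374) = (-49312 - 4897/5249)*(-33374) = -258843585/5249*(-33374) = 8638645805790/5249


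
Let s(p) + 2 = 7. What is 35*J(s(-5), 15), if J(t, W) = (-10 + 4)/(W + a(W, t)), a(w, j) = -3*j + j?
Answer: -42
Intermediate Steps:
a(w, j) = -2*j
s(p) = 5 (s(p) = -2 + 7 = 5)
J(t, W) = -6/(W - 2*t) (J(t, W) = (-10 + 4)/(W - 2*t) = -6/(W - 2*t))
35*J(s(-5), 15) = 35*(6/(-1*15 + 2*5)) = 35*(6/(-15 + 10)) = 35*(6/(-5)) = 35*(6*(-⅕)) = 35*(-6/5) = -42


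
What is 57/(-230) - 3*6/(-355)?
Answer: -3219/16330 ≈ -0.19712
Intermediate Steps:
57/(-230) - 3*6/(-355) = 57*(-1/230) - 18*(-1/355) = -57/230 + 18/355 = -3219/16330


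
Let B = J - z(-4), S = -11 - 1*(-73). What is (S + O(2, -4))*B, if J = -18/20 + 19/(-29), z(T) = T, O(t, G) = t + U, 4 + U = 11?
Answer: 50339/290 ≈ 173.58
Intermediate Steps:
U = 7 (U = -4 + 11 = 7)
O(t, G) = 7 + t (O(t, G) = t + 7 = 7 + t)
J = -451/290 (J = -18*1/20 + 19*(-1/29) = -9/10 - 19/29 = -451/290 ≈ -1.5552)
S = 62 (S = -11 + 73 = 62)
B = 709/290 (B = -451/290 - 1*(-4) = -451/290 + 4 = 709/290 ≈ 2.4448)
(S + O(2, -4))*B = (62 + (7 + 2))*(709/290) = (62 + 9)*(709/290) = 71*(709/290) = 50339/290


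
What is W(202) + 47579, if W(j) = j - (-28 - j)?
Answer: 48011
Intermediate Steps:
W(j) = 28 + 2*j (W(j) = j + (28 + j) = 28 + 2*j)
W(202) + 47579 = (28 + 2*202) + 47579 = (28 + 404) + 47579 = 432 + 47579 = 48011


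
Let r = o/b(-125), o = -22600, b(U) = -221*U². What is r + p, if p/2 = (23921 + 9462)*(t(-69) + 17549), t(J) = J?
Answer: 161201499550904/138125 ≈ 1.1671e+9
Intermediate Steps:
r = 904/138125 (r = -22600/((-221*(-125)²)) = -22600/((-221*15625)) = -22600/(-3453125) = -22600*(-1/3453125) = 904/138125 ≈ 0.0065448)
p = 1167069680 (p = 2*((23921 + 9462)*(-69 + 17549)) = 2*(33383*17480) = 2*583534840 = 1167069680)
r + p = 904/138125 + 1167069680 = 161201499550904/138125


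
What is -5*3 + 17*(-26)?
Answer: -457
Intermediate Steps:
-5*3 + 17*(-26) = -15 - 442 = -457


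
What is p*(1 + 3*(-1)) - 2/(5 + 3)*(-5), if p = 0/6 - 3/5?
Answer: 49/20 ≈ 2.4500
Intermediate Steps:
p = -3/5 (p = 0*(1/6) - 3*1/5 = 0 - 3/5 = -3/5 ≈ -0.60000)
p*(1 + 3*(-1)) - 2/(5 + 3)*(-5) = -3*(1 + 3*(-1))/5 - 2/(5 + 3)*(-5) = -3*(1 - 3)/5 - 2/8*(-5) = -3/5*(-2) - 2*1/8*(-5) = 6/5 - 1/4*(-5) = 6/5 + 5/4 = 49/20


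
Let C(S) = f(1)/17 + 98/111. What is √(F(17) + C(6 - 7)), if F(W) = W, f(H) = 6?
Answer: √64933557/1887 ≈ 4.2703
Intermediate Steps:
C(S) = 2332/1887 (C(S) = 6/17 + 98/111 = 2332/1887)
√(F(17) + C(6 - 7)) = √(17 + 2332/1887) = √(34411/1887) = √64933557/1887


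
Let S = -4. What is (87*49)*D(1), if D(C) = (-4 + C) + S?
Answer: -29841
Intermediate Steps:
D(C) = -8 + C (D(C) = (-4 + C) - 4 = -8 + C)
(87*49)*D(1) = (87*49)*(-8 + 1) = 4263*(-7) = -29841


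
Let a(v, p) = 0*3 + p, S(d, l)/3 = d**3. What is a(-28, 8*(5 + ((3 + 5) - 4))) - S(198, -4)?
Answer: -23287104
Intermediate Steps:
S(d, l) = 3*d**3
a(v, p) = p (a(v, p) = 0 + p = p)
a(-28, 8*(5 + ((3 + 5) - 4))) - S(198, -4) = 8*(5 + ((3 + 5) - 4)) - 3*198**3 = 8*(5 + (8 - 4)) - 3*7762392 = 8*(5 + 4) - 1*23287176 = 8*9 - 23287176 = 72 - 23287176 = -23287104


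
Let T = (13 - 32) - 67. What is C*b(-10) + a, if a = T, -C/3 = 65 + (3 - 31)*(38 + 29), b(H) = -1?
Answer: -5519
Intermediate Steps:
C = 5433 (C = -3*(65 + (3 - 31)*(38 + 29)) = -3*(65 - 28*67) = -3*(65 - 1876) = -3*(-1811) = 5433)
T = -86 (T = -19 - 67 = -86)
a = -86
C*b(-10) + a = 5433*(-1) - 86 = -5433 - 86 = -5519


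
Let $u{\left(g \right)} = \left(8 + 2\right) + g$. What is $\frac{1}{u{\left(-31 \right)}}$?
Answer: $- \frac{1}{21} \approx -0.047619$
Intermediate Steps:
$u{\left(g \right)} = 10 + g$
$\frac{1}{u{\left(-31 \right)}} = \frac{1}{10 - 31} = \frac{1}{-21} = - \frac{1}{21}$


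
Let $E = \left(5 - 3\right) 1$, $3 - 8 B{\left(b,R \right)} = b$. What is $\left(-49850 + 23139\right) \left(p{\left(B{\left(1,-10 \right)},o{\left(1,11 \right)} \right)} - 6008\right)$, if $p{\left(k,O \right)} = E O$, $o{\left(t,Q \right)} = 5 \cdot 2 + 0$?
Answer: $159945468$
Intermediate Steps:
$B{\left(b,R \right)} = \frac{3}{8} - \frac{b}{8}$
$E = 2$ ($E = 2 \cdot 1 = 2$)
$o{\left(t,Q \right)} = 10$ ($o{\left(t,Q \right)} = 10 + 0 = 10$)
$p{\left(k,O \right)} = 2 O$
$\left(-49850 + 23139\right) \left(p{\left(B{\left(1,-10 \right)},o{\left(1,11 \right)} \right)} - 6008\right) = \left(-49850 + 23139\right) \left(2 \cdot 10 - 6008\right) = - 26711 \left(20 - 6008\right) = \left(-26711\right) \left(-5988\right) = 159945468$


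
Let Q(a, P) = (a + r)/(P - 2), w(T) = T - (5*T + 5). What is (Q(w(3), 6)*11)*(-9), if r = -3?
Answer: 495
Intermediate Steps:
w(T) = -5 - 4*T (w(T) = T - (5 + 5*T) = T + (-5 - 5*T) = -5 - 4*T)
Q(a, P) = (-3 + a)/(-2 + P) (Q(a, P) = (a - 3)/(P - 2) = (-3 + a)/(-2 + P))
(Q(w(3), 6)*11)*(-9) = (((-3 + (-5 - 4*3))/(-2 + 6))*11)*(-9) = (((-3 + (-5 - 12))/4)*11)*(-9) = (((-3 - 17)/4)*11)*(-9) = (((¼)*(-20))*11)*(-9) = -5*11*(-9) = -55*(-9) = 495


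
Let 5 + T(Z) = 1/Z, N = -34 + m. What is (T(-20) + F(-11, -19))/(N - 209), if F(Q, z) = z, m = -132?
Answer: 481/7500 ≈ 0.064133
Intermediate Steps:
N = -166 (N = -34 - 132 = -166)
T(Z) = -5 + 1/Z
(T(-20) + F(-11, -19))/(N - 209) = ((-5 + 1/(-20)) - 19)/(-166 - 209) = ((-5 - 1/20) - 19)/(-375) = (-101/20 - 19)*(-1/375) = -481/20*(-1/375) = 481/7500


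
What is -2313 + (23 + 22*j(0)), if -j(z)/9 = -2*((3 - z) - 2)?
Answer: -1894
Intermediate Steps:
j(z) = 18 - 18*z (j(z) = -(-18)*((3 - z) - 2) = -(-18)*(1 - z) = -9*(-2 + 2*z) = 18 - 18*z)
-2313 + (23 + 22*j(0)) = -2313 + (23 + 22*(18 - 18*0)) = -2313 + (23 + 22*(18 + 0)) = -2313 + (23 + 22*18) = -2313 + (23 + 396) = -2313 + 419 = -1894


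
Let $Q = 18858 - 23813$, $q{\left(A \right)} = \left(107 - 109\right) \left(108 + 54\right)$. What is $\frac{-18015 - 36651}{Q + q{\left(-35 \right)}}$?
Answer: $\frac{54666}{5279} \approx 10.355$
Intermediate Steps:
$q{\left(A \right)} = -324$ ($q{\left(A \right)} = \left(-2\right) 162 = -324$)
$Q = -4955$ ($Q = 18858 - 23813 = -4955$)
$\frac{-18015 - 36651}{Q + q{\left(-35 \right)}} = \frac{-18015 - 36651}{-4955 - 324} = - \frac{54666}{-5279} = \left(-54666\right) \left(- \frac{1}{5279}\right) = \frac{54666}{5279}$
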